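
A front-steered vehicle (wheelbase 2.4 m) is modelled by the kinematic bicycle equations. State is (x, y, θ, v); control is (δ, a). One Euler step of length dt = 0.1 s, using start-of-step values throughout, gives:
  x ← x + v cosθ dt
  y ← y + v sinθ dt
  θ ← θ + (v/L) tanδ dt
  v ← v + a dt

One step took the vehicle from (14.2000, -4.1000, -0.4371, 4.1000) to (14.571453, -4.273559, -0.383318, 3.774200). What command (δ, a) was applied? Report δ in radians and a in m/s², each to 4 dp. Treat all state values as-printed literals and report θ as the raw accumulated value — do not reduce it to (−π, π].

δ = 0.3050, a = -3.2580

a = (v'−v)/dt = (-0.325800)/0.1 = -3.2580
Δθ = θ'−θ = 0.053782;  (v·dt/L) = 4.1000·0.1/2.4 = 0.170833
tan δ = Δθ·L/(v·dt) = 0.314821  →  δ = 0.3050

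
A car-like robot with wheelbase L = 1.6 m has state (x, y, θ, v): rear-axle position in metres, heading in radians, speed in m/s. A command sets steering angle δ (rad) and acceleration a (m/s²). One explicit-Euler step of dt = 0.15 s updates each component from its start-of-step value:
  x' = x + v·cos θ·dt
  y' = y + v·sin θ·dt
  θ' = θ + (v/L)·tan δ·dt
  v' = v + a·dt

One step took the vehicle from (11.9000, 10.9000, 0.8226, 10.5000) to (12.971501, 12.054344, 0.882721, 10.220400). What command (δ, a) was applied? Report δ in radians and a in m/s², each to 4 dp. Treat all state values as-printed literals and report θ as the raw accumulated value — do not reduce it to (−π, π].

δ = 0.0610, a = -1.8640

a = (v'−v)/dt = (-0.279600)/0.15 = -1.8640
Δθ = θ'−θ = 0.060121;  (v·dt/L) = 10.5000·0.15/1.6 = 0.984375
tan δ = Δθ·L/(v·dt) = 0.061075  →  δ = 0.0610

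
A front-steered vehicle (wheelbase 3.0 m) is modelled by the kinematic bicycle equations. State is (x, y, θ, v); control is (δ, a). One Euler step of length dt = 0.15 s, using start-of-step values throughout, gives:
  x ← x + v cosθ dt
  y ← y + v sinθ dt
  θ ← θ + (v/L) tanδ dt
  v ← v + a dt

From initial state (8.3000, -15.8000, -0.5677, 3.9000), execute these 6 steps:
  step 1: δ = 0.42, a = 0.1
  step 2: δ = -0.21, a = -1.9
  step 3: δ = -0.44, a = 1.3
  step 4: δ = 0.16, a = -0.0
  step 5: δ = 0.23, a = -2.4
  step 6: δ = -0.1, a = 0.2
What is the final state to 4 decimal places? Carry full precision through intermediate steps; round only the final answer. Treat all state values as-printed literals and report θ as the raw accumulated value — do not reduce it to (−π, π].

after step 1 (δ=0.42, a=0.1): (8.793237, -16.114551, -0.480618, 3.915000)
after step 2 (δ=-0.21, a=-1.9): (9.313957, -16.386053, -0.522341, 3.630000)
after step 3 (δ=-0.44, a=1.3): (9.785850, -16.657710, -0.607788, 3.825000)
after step 4 (δ=0.16, a=-0.0): (10.256849, -16.985351, -0.576924, 3.825000)
after step 5 (δ=0.23, a=-2.4): (10.737734, -17.298302, -0.532144, 3.465000)
after step 6 (δ=-0.1, a=0.2): (11.185614, -17.562014, -0.549527, 3.495000)

(11.1856, -17.5620, -0.5495, 3.4950)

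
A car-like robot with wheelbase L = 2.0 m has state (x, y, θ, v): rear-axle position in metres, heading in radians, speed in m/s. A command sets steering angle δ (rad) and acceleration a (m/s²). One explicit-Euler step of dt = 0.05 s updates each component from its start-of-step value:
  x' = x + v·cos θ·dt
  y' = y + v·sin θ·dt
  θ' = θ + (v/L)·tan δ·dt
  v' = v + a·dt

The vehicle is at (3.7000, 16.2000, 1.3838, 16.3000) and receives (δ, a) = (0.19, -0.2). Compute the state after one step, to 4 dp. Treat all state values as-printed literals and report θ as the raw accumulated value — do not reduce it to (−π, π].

(3.8515, 17.0008, 1.4622, 16.2900)

x' = 3.7000 + 16.3000·cos(1.3838)·0.05 = 3.8515
y' = 16.2000 + 16.3000·sin(1.3838)·0.05 = 17.0008
θ' = 1.3838 + (16.3000/2.0)·tan(0.19)·0.05 = 1.4622
v' = 16.3000 − 0.2000·0.05 = 16.2900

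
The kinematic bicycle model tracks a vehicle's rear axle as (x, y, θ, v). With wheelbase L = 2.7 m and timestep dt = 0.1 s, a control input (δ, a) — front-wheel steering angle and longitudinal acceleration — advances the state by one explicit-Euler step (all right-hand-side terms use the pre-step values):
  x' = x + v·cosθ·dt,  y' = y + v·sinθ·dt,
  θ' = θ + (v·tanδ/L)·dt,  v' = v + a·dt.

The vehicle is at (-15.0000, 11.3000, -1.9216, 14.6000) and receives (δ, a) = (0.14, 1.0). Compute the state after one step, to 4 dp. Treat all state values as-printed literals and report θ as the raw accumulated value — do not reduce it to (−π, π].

x' = -15.0000 + 14.6000·cos(-1.9216)·0.1 = -15.5017
y' = 11.3000 + 14.6000·sin(-1.9216)·0.1 = 9.9289
θ' = -1.9216 + (14.6000/2.7)·tan(0.14)·0.1 = -1.8454
v' = 14.6000 + 1.0000·0.1 = 14.7000

(-15.5017, 9.9289, -1.8454, 14.7000)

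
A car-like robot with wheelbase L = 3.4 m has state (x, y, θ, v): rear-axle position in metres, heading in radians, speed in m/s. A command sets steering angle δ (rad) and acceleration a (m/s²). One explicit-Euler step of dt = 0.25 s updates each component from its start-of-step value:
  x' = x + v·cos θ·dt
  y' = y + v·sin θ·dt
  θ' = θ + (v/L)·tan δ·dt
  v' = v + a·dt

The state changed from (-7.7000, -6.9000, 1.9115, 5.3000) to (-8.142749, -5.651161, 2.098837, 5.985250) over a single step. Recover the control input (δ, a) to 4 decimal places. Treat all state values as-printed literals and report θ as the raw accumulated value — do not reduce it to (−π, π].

δ = 0.4481, a = 2.7410

a = (v'−v)/dt = (0.685250)/0.25 = 2.7410
Δθ = θ'−θ = 0.187337;  (v·dt/L) = 5.3000·0.25/3.4 = 0.389706
tan δ = Δθ·L/(v·dt) = 0.480714  →  δ = 0.4481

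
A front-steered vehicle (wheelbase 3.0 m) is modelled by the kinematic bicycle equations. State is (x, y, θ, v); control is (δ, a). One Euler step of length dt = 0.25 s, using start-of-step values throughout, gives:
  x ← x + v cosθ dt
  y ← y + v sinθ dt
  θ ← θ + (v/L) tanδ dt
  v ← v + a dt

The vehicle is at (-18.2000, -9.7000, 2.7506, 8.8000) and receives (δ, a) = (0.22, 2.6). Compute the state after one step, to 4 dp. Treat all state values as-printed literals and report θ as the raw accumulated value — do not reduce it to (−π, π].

(-20.2340, -8.8616, 2.9146, 9.4500)

x' = -18.2000 + 8.8000·cos(2.7506)·0.25 = -20.2340
y' = -9.7000 + 8.8000·sin(2.7506)·0.25 = -8.8616
θ' = 2.7506 + (8.8000/3.0)·tan(0.22)·0.25 = 2.9146
v' = 8.8000 + 2.6000·0.25 = 9.4500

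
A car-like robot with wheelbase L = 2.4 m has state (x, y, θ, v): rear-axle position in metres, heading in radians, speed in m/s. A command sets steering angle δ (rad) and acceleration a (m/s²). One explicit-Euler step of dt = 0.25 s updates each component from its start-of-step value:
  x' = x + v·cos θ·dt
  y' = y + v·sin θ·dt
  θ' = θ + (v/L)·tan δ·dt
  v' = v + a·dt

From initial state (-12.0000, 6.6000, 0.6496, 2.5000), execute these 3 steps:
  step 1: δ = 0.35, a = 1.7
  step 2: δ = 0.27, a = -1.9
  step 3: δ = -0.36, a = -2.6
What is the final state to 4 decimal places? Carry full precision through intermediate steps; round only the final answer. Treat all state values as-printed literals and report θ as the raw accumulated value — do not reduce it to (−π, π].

after step 1 (δ=0.35, a=1.7): (-11.502296, 6.978042, 0.744660, 2.925000)
after step 2 (δ=0.27, a=-1.9): (-10.964595, 7.473626, 0.828984, 2.450000)
after step 3 (δ=-0.36, a=-2.6): (-10.550774, 7.925189, 0.732923, 1.800000)

(-10.5508, 7.9252, 0.7329, 1.8000)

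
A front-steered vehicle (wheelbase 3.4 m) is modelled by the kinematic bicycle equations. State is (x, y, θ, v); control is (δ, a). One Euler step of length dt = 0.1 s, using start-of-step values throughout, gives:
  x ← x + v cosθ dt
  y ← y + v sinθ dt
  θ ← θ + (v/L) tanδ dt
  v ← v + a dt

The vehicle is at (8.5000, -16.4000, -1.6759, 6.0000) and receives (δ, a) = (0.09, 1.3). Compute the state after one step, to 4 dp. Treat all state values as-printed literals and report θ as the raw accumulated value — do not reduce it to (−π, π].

x' = 8.5000 + 6.0000·cos(-1.6759)·0.1 = 8.4371
y' = -16.4000 + 6.0000·sin(-1.6759)·0.1 = -16.9967
θ' = -1.6759 + (6.0000/3.4)·tan(0.09)·0.1 = -1.6600
v' = 6.0000 + 1.3000·0.1 = 6.1300

(8.4371, -16.9967, -1.6600, 6.1300)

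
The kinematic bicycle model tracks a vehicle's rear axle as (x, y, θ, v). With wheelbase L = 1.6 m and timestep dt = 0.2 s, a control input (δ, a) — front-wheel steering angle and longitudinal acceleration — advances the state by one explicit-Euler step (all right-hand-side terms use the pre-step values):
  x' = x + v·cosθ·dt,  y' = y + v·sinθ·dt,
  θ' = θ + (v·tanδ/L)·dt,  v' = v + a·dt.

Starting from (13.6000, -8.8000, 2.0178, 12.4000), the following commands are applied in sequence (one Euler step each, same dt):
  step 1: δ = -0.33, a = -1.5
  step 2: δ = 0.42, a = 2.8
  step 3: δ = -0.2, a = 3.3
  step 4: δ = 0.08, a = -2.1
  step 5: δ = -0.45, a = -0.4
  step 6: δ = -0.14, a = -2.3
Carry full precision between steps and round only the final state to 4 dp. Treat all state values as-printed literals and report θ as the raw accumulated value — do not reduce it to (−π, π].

after step 1 (δ=-0.33, a=-1.5): (12.527981, -6.563669, 1.486886, 12.100000)
after step 2 (δ=0.42, a=2.8): (12.730805, -4.152183, 2.162327, 12.660000)
after step 3 (δ=-0.2, a=3.3): (11.318879, -2.050401, 1.841539, 13.320000)
after step 4 (δ=0.08, a=-2.1): (10.606401, 0.516556, 1.975024, 12.900000)
after step 5 (δ=-0.45, a=-0.4): (9.591665, 2.888625, 1.196097, 12.820000)
after step 6 (δ=-0.14, a=-2.3): (10.530069, 5.274729, 0.970270, 12.360000)

(10.5301, 5.2747, 0.9703, 12.3600)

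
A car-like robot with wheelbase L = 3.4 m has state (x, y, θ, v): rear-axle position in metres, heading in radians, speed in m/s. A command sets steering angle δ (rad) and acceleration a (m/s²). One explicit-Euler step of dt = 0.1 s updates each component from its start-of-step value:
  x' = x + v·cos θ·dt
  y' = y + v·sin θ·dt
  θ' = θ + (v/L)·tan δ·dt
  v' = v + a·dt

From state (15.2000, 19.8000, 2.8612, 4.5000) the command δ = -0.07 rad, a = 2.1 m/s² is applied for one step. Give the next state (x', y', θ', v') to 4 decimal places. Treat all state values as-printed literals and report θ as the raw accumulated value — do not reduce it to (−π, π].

(14.7676, 19.9245, 2.8519, 4.7100)

x' = 15.2000 + 4.5000·cos(2.8612)·0.1 = 14.7676
y' = 19.8000 + 4.5000·sin(2.8612)·0.1 = 19.9245
θ' = 2.8612 + (4.5000/3.4)·tan(-0.07)·0.1 = 2.8519
v' = 4.5000 + 2.1000·0.1 = 4.7100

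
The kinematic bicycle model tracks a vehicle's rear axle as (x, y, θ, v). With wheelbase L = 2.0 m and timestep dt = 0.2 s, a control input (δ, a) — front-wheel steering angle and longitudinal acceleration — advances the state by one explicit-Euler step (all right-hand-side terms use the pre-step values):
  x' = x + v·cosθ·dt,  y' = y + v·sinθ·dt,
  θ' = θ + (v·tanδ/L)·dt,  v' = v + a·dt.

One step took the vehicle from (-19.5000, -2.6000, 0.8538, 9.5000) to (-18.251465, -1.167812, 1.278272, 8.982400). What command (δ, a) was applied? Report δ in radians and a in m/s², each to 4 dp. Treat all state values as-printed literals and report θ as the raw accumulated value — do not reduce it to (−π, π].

a = (v'−v)/dt = (-0.517600)/0.2 = -2.5880
Δθ = θ'−θ = 0.424472;  (v·dt/L) = 9.5000·0.2/2.0 = 0.950000
tan δ = Δθ·L/(v·dt) = 0.446813  →  δ = 0.4202

δ = 0.4202, a = -2.5880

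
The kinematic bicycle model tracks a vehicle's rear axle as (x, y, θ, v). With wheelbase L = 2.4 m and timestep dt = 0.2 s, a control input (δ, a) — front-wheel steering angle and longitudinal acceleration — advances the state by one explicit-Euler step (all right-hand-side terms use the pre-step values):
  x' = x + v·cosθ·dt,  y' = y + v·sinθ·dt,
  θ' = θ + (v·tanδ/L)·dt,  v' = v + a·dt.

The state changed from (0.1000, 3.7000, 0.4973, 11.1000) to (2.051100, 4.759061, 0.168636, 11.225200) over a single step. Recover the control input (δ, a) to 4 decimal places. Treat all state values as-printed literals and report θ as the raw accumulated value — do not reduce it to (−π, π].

a = (v'−v)/dt = (0.125200)/0.2 = 0.6260
Δθ = θ'−θ = -0.328664;  (v·dt/L) = 11.1000·0.2/2.4 = 0.925000
tan δ = Δθ·L/(v·dt) = -0.355312  →  δ = -0.3414

δ = -0.3414, a = 0.6260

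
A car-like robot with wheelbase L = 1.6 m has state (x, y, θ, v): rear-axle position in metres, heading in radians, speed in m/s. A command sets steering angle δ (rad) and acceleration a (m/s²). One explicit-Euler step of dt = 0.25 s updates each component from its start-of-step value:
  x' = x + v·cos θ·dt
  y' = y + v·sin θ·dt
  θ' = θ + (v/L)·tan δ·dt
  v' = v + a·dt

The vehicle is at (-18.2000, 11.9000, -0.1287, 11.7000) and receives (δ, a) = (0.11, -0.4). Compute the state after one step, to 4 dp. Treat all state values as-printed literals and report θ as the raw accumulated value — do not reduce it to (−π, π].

(-15.2992, 11.5246, 0.0732, 11.6000)

x' = -18.2000 + 11.7000·cos(-0.1287)·0.25 = -15.2992
y' = 11.9000 + 11.7000·sin(-0.1287)·0.25 = 11.5246
θ' = -0.1287 + (11.7000/1.6)·tan(0.11)·0.25 = 0.0732
v' = 11.7000 − 0.4000·0.25 = 11.6000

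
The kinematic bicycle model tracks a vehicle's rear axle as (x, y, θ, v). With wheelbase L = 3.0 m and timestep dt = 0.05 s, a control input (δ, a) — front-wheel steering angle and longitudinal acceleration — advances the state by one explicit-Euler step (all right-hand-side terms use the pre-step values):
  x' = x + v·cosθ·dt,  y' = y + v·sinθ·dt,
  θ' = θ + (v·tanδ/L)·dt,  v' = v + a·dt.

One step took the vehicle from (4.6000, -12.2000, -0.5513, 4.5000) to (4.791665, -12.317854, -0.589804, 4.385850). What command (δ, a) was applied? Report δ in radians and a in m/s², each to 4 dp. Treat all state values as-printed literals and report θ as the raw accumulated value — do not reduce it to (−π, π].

a = (v'−v)/dt = (-0.114150)/0.05 = -2.2830
Δθ = θ'−θ = -0.038504;  (v·dt/L) = 4.5000·0.05/3.0 = 0.075000
tan δ = Δθ·L/(v·dt) = -0.513387  →  δ = -0.4743

δ = -0.4743, a = -2.2830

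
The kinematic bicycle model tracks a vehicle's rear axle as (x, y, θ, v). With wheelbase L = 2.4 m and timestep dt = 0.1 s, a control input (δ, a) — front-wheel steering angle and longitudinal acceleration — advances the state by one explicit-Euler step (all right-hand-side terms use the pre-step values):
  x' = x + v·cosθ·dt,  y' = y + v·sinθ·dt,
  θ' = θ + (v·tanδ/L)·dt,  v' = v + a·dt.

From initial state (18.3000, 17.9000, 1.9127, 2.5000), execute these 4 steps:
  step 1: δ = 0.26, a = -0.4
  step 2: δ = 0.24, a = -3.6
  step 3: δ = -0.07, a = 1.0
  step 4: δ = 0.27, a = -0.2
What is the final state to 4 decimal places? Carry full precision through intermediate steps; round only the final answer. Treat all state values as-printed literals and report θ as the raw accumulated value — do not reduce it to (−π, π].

(17.9632, 18.7624, 1.9847, 2.1800)

after step 1 (δ=0.26, a=-0.4): (18.216180, 18.135530, 1.940411, 2.460000)
after step 2 (δ=0.24, a=-3.6): (18.127311, 18.364916, 1.965494, 2.100000)
after step 3 (δ=-0.07, a=1.0): (18.046560, 18.558770, 1.959359, 2.200000)
after step 4 (δ=0.27, a=-0.2): (17.963211, 18.762370, 1.984729, 2.180000)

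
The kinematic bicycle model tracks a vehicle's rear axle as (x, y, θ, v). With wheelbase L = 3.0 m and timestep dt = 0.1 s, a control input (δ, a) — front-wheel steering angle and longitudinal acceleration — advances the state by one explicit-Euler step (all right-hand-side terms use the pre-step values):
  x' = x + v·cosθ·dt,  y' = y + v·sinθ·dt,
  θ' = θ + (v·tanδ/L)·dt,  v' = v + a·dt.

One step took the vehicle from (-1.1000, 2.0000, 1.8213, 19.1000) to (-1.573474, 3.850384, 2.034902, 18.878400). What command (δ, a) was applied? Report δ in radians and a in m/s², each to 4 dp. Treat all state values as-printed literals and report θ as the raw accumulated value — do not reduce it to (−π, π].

a = (v'−v)/dt = (-0.221600)/0.1 = -2.2160
Δθ = θ'−θ = 0.213602;  (v·dt/L) = 19.1000·0.1/3.0 = 0.636667
tan δ = Δθ·L/(v·dt) = 0.335501  →  δ = 0.3237

δ = 0.3237, a = -2.2160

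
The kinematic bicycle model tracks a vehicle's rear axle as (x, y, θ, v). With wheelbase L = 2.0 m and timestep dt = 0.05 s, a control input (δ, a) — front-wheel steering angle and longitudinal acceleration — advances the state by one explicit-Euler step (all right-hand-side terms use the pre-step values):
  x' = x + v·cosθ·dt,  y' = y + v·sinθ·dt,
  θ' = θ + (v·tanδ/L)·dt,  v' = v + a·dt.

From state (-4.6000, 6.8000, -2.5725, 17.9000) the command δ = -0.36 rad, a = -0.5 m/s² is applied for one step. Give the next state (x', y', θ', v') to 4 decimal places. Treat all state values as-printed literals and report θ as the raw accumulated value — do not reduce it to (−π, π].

x' = -4.6000 + 17.9000·cos(-2.5725)·0.05 = -5.3539
y' = 6.8000 + 17.9000·sin(-2.5725)·0.05 = 6.3177
θ' = -2.5725 + (17.9000/2.0)·tan(-0.36)·0.05 = -2.7409
v' = 17.9000 − 0.5000·0.05 = 17.8750

(-5.3539, 6.3177, -2.7409, 17.8750)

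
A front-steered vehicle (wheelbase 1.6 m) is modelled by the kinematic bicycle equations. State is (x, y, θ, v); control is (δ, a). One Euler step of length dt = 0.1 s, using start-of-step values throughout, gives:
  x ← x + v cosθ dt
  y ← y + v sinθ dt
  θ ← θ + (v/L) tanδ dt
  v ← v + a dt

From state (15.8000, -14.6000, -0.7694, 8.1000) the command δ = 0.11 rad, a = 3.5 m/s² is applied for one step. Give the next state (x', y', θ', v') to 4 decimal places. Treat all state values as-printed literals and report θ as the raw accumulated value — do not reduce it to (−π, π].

(16.3818, -15.1635, -0.7135, 8.4500)

x' = 15.8000 + 8.1000·cos(-0.7694)·0.1 = 16.3818
y' = -14.6000 + 8.1000·sin(-0.7694)·0.1 = -15.1635
θ' = -0.7694 + (8.1000/1.6)·tan(0.11)·0.1 = -0.7135
v' = 8.1000 + 3.5000·0.1 = 8.4500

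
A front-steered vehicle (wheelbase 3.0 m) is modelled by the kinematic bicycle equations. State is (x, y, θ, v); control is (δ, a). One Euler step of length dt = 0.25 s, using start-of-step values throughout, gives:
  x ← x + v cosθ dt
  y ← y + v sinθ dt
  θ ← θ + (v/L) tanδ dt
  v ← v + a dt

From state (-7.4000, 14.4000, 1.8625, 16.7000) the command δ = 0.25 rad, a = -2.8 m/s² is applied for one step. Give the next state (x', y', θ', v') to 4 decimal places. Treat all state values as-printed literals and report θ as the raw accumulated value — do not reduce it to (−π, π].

x' = -7.4000 + 16.7000·cos(1.8625)·0.25 = -8.6007
y' = 14.4000 + 16.7000·sin(1.8625)·0.25 = 18.3986
θ' = 1.8625 + (16.7000/3.0)·tan(0.25)·0.25 = 2.2179
v' = 16.7000 − 2.8000·0.25 = 16.0000

(-8.6007, 18.3986, 2.2179, 16.0000)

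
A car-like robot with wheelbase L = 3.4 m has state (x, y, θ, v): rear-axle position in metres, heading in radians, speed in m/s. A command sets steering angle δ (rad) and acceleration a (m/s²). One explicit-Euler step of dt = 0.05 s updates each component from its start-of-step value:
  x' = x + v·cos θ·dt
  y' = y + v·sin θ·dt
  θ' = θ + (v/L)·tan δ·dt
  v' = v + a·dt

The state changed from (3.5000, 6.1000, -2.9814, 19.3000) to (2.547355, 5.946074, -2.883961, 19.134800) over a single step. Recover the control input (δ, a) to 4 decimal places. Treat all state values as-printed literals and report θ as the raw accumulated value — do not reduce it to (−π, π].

a = (v'−v)/dt = (-0.165200)/0.05 = -3.3040
Δθ = θ'−θ = 0.097439;  (v·dt/L) = 19.3000·0.05/3.4 = 0.283824
tan δ = Δθ·L/(v·dt) = 0.343308  →  δ = 0.3307

δ = 0.3307, a = -3.3040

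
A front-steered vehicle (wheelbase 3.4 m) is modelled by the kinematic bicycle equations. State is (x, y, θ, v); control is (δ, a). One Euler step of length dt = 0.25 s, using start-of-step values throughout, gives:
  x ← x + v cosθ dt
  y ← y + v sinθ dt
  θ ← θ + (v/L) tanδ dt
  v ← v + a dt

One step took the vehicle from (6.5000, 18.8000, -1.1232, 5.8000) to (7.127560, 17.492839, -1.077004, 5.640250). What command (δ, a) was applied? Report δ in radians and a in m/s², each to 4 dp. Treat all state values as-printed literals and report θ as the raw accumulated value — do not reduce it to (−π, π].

δ = 0.1079, a = -0.6390

a = (v'−v)/dt = (-0.159750)/0.25 = -0.6390
Δθ = θ'−θ = 0.046196;  (v·dt/L) = 5.8000·0.25/3.4 = 0.426471
tan δ = Δθ·L/(v·dt) = 0.108322  →  δ = 0.1079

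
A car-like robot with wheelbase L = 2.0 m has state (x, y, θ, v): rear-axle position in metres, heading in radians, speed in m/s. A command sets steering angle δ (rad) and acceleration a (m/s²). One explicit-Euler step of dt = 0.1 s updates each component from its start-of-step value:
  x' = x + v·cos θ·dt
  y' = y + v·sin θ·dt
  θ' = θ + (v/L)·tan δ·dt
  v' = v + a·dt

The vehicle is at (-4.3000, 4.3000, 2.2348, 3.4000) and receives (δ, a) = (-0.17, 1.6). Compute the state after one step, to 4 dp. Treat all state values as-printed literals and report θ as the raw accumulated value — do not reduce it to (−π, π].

x' = -4.3000 + 3.4000·cos(2.2348)·0.1 = -4.5095
y' = 4.3000 + 3.4000·sin(2.2348)·0.1 = 4.5678
θ' = 2.2348 + (3.4000/2.0)·tan(-0.17)·0.1 = 2.2056
v' = 3.4000 + 1.6000·0.1 = 3.5600

(-4.5095, 4.5678, 2.2056, 3.5600)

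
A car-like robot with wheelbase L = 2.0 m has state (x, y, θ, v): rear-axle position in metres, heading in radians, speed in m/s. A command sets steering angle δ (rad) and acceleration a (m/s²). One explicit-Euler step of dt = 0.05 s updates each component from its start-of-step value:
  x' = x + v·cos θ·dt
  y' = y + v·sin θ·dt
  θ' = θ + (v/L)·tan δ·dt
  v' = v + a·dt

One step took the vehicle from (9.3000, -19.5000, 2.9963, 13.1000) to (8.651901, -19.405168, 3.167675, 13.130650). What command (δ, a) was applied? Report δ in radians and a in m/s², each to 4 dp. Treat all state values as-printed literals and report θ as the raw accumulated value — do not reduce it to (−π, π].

a = (v'−v)/dt = (0.030650)/0.05 = 0.6130
Δθ = θ'−θ = 0.171375;  (v·dt/L) = 13.1000·0.05/2.0 = 0.327500
tan δ = Δθ·L/(v·dt) = 0.523282  →  δ = 0.4821

δ = 0.4821, a = 0.6130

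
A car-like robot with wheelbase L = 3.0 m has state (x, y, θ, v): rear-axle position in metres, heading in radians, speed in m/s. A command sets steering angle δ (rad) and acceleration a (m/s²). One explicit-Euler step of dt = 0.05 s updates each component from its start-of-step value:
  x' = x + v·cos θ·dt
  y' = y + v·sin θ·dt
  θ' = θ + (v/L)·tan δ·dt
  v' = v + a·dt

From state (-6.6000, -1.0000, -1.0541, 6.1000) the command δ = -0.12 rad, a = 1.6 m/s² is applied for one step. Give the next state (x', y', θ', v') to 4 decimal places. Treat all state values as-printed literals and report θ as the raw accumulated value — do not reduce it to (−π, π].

x' = -6.6000 + 6.1000·cos(-1.0541)·0.05 = -6.4493
y' = -1.0000 + 6.1000·sin(-1.0541)·0.05 = -1.2652
θ' = -1.0541 + (6.1000/3.0)·tan(-0.12)·0.05 = -1.0664
v' = 6.1000 + 1.6000·0.05 = 6.1800

(-6.4493, -1.2652, -1.0664, 6.1800)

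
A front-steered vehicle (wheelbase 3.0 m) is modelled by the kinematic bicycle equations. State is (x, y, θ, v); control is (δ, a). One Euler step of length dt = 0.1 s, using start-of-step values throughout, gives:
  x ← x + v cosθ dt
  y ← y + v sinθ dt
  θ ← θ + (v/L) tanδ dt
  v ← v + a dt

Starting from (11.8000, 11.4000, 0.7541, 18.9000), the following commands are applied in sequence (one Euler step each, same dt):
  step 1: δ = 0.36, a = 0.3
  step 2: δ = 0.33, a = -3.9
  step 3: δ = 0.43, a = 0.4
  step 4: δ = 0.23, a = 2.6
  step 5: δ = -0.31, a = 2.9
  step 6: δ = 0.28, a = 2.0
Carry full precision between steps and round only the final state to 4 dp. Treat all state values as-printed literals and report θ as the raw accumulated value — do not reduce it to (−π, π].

(15.1591, 21.6381, 1.6180, 19.3300)

after step 1 (δ=0.36, a=0.3): (13.177598, 12.693956, 0.991234, 18.930000)
after step 2 (δ=0.33, a=-3.9): (14.214315, 14.277834, 1.207367, 18.540000)
after step 3 (δ=0.43, a=0.4): (14.873378, 16.010737, 1.490795, 18.580000)
after step 4 (δ=0.23, a=2.6): (15.021862, 17.862794, 1.635808, 18.840000)
after step 5 (δ=-0.31, a=2.9): (14.899467, 19.742814, 1.434642, 19.130000)
after step 6 (δ=0.28, a=2.0): (15.159127, 21.638110, 1.618006, 19.330000)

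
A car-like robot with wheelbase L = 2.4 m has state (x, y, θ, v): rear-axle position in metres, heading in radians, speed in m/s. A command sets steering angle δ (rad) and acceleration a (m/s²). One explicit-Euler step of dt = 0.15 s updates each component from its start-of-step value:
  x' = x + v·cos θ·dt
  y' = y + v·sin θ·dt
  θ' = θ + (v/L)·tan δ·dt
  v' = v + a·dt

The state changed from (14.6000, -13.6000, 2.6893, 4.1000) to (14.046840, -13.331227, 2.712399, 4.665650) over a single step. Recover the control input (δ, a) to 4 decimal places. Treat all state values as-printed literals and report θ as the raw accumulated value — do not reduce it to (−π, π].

a = (v'−v)/dt = (0.565650)/0.15 = 3.7710
Δθ = θ'−θ = 0.023099;  (v·dt/L) = 4.1000·0.15/2.4 = 0.256250
tan δ = Δθ·L/(v·dt) = 0.090142  →  δ = 0.0899

δ = 0.0899, a = 3.7710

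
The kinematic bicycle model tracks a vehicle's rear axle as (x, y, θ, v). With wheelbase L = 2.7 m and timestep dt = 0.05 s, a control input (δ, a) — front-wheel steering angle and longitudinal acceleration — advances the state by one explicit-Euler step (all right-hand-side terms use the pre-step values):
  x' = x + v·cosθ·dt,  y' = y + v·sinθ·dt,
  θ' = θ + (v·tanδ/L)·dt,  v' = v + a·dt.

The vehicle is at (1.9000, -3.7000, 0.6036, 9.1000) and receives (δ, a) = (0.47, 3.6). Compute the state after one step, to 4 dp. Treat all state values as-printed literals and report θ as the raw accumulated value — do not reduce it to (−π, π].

x' = 1.9000 + 9.1000·cos(0.6036)·0.05 = 2.2746
y' = -3.7000 + 9.1000·sin(0.6036)·0.05 = -3.4417
θ' = 0.6036 + (9.1000/2.7)·tan(0.47)·0.05 = 0.6892
v' = 9.1000 + 3.6000·0.05 = 9.2800

(2.2746, -3.4417, 0.6892, 9.2800)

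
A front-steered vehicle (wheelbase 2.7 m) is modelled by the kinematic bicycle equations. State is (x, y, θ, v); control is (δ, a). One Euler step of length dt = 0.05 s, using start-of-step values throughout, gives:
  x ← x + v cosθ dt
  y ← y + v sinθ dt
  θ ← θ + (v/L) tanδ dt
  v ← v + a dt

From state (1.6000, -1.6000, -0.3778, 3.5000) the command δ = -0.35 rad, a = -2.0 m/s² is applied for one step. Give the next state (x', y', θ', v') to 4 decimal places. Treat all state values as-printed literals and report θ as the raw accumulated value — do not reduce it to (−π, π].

(1.7627, -1.6646, -0.4015, 3.4000)

x' = 1.6000 + 3.5000·cos(-0.3778)·0.05 = 1.7627
y' = -1.6000 + 3.5000·sin(-0.3778)·0.05 = -1.6646
θ' = -0.3778 + (3.5000/2.7)·tan(-0.35)·0.05 = -0.4015
v' = 3.5000 − 2.0000·0.05 = 3.4000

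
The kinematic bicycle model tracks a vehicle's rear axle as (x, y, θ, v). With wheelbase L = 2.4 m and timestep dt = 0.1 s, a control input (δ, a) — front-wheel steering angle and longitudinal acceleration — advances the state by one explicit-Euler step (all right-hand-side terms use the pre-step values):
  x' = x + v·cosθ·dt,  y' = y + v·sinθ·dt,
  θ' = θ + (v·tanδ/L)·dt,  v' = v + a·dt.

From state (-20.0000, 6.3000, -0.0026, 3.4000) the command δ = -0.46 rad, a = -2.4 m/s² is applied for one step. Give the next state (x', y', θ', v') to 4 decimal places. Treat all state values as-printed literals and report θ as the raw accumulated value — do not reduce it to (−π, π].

x' = -20.0000 + 3.4000·cos(-0.0026)·0.1 = -19.6600
y' = 6.3000 + 3.4000·sin(-0.0026)·0.1 = 6.2991
θ' = -0.0026 + (3.4000/2.4)·tan(-0.46)·0.1 = -0.0728
v' = 3.4000 − 2.4000·0.1 = 3.1600

(-19.6600, 6.2991, -0.0728, 3.1600)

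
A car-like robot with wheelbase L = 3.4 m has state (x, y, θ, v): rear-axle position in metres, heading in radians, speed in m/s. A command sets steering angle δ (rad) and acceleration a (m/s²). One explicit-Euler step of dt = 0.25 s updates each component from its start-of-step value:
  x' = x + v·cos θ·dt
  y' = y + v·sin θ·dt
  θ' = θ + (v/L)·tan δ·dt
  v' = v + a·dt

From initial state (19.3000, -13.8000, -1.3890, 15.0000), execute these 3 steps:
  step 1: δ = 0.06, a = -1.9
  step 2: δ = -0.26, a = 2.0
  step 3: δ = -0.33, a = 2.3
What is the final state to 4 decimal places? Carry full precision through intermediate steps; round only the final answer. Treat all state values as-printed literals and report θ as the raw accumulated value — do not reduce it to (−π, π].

(20.7341, -24.7621, -1.9853, 15.6000)

after step 1 (δ=0.06, a=-1.9): (19.977987, -17.488202, -1.322744, 14.525000)
after step 2 (δ=-0.26, a=2.0): (20.869519, -21.008308, -1.606859, 15.025000)
after step 3 (δ=-0.33, a=2.3): (20.734088, -24.762116, -1.985273, 15.600000)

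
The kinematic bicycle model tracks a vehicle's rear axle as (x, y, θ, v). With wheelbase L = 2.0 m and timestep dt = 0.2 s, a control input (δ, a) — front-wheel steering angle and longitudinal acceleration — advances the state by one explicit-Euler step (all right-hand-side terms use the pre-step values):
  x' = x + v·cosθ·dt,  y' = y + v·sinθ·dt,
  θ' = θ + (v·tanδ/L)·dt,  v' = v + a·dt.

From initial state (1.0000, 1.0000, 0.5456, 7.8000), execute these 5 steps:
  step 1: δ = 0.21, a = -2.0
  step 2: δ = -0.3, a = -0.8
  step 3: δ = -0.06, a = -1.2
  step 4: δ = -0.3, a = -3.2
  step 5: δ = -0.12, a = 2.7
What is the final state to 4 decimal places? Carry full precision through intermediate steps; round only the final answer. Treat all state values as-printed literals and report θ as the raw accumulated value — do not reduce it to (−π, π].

after step 1 (δ=0.21, a=-2.0): (2.333513, 1.809532, 0.711851, 7.400000)
after step 2 (δ=-0.3, a=-0.8): (3.454101, 2.776322, 0.482942, 7.240000)
after step 3 (δ=-0.06, a=-1.2): (4.736497, 3.448755, 0.439450, 7.000000)
after step 4 (δ=-0.3, a=-3.2): (6.003477, 4.044373, 0.222915, 6.360000)
after step 5 (δ=-0.12, a=2.7): (7.244004, 4.325578, 0.146226, 6.900000)

(7.2440, 4.3256, 0.1462, 6.9000)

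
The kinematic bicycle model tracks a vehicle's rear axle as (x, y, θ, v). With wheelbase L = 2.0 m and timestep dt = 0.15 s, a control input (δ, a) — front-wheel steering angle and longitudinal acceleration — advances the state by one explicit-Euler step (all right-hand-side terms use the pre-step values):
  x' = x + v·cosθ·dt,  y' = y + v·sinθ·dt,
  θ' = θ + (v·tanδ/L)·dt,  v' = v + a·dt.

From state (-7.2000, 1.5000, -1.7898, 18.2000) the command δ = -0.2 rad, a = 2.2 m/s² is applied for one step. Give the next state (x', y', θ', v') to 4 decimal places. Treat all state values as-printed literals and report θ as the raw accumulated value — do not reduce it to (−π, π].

x' = -7.2000 + 18.2000·cos(-1.7898)·0.15 = -7.7931
y' = 1.5000 + 18.2000·sin(-1.7898)·0.15 = -1.1648
θ' = -1.7898 + (18.2000/2.0)·tan(-0.2)·0.15 = -2.0665
v' = 18.2000 + 2.2000·0.15 = 18.5300

(-7.7931, -1.1648, -2.0665, 18.5300)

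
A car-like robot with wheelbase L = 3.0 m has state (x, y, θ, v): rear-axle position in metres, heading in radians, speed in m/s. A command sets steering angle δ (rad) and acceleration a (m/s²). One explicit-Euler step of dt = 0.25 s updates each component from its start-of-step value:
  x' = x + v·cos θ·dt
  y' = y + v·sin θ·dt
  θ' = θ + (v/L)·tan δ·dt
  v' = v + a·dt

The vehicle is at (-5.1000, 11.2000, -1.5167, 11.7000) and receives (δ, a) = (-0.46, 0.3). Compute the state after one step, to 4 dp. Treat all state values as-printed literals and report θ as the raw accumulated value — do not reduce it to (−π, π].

(-4.9418, 8.2793, -1.9998, 11.7750)

x' = -5.1000 + 11.7000·cos(-1.5167)·0.25 = -4.9418
y' = 11.2000 + 11.7000·sin(-1.5167)·0.25 = 8.2793
θ' = -1.5167 + (11.7000/3.0)·tan(-0.46)·0.25 = -1.9998
v' = 11.7000 + 0.3000·0.25 = 11.7750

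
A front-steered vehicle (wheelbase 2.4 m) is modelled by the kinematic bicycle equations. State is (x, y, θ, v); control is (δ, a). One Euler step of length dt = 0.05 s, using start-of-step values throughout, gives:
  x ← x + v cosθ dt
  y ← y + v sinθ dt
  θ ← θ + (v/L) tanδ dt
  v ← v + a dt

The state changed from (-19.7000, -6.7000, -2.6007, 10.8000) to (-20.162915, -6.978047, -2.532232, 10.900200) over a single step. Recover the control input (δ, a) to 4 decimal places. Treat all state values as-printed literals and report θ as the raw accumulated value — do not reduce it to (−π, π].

a = (v'−v)/dt = (0.100200)/0.05 = 2.0040
Δθ = θ'−θ = 0.068468;  (v·dt/L) = 10.8000·0.05/2.4 = 0.225000
tan δ = Δθ·L/(v·dt) = 0.304302  →  δ = 0.2954

δ = 0.2954, a = 2.0040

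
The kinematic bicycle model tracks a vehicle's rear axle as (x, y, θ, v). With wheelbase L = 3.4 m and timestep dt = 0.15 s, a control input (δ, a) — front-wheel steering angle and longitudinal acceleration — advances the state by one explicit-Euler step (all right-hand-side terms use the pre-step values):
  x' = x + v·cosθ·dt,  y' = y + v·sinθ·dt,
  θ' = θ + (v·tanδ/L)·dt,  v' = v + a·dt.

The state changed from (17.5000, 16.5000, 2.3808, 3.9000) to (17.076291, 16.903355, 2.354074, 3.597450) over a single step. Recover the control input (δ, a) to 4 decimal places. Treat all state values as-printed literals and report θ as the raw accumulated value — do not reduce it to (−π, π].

a = (v'−v)/dt = (-0.302550)/0.15 = -2.0170
Δθ = θ'−θ = -0.026726;  (v·dt/L) = 3.9000·0.15/3.4 = 0.172059
tan δ = Δθ·L/(v·dt) = -0.155331  →  δ = -0.1541

δ = -0.1541, a = -2.0170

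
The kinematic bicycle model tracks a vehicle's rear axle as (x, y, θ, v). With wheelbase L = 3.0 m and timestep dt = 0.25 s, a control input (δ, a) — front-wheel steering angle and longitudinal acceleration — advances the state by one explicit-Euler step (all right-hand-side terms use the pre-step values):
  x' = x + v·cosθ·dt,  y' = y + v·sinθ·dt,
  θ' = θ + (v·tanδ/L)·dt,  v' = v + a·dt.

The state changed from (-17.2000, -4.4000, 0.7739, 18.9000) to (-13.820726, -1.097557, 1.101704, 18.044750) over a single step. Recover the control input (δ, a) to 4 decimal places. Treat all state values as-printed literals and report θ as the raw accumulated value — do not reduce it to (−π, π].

a = (v'−v)/dt = (-0.855250)/0.25 = -3.4210
Δθ = θ'−θ = 0.327804;  (v·dt/L) = 18.9000·0.25/3.0 = 1.575000
tan δ = Δθ·L/(v·dt) = 0.208130  →  δ = 0.2052

δ = 0.2052, a = -3.4210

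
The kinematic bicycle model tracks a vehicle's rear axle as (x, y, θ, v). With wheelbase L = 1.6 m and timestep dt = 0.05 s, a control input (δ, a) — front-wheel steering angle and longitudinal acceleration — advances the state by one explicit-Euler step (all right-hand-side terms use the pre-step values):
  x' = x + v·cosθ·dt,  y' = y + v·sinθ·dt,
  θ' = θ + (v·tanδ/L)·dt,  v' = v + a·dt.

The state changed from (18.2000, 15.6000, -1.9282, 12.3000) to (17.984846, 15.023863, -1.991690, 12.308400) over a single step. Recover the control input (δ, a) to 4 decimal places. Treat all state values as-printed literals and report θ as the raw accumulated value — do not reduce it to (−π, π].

δ = -0.1637, a = 0.1680

a = (v'−v)/dt = (0.008400)/0.05 = 0.1680
Δθ = θ'−θ = -0.063490;  (v·dt/L) = 12.3000·0.05/1.6 = 0.384375
tan δ = Δθ·L/(v·dt) = -0.165177  →  δ = -0.1637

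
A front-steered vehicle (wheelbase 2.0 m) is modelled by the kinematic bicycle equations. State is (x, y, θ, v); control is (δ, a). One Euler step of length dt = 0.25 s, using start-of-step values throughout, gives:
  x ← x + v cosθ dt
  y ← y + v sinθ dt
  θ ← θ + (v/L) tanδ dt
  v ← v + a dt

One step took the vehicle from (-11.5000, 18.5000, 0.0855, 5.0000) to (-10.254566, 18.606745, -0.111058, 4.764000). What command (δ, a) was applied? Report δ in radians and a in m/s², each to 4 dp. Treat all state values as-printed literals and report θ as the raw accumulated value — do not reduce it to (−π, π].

δ = -0.3047, a = -0.9440

a = (v'−v)/dt = (-0.236000)/0.25 = -0.9440
Δθ = θ'−θ = -0.196558;  (v·dt/L) = 5.0000·0.25/2.0 = 0.625000
tan δ = Δθ·L/(v·dt) = -0.314493  →  δ = -0.3047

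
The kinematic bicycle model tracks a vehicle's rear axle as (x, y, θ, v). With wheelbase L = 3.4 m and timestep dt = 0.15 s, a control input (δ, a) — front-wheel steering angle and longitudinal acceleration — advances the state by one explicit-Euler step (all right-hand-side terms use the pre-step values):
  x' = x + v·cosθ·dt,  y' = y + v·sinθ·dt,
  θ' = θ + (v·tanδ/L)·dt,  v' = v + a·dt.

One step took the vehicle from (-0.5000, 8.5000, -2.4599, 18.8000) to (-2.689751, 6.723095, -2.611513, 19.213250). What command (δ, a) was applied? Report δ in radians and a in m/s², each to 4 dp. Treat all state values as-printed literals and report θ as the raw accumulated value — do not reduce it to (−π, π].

δ = -0.1808, a = 2.7550

a = (v'−v)/dt = (0.413250)/0.15 = 2.7550
Δθ = θ'−θ = -0.151613;  (v·dt/L) = 18.8000·0.15/3.4 = 0.829412
tan δ = Δθ·L/(v·dt) = -0.182796  →  δ = -0.1808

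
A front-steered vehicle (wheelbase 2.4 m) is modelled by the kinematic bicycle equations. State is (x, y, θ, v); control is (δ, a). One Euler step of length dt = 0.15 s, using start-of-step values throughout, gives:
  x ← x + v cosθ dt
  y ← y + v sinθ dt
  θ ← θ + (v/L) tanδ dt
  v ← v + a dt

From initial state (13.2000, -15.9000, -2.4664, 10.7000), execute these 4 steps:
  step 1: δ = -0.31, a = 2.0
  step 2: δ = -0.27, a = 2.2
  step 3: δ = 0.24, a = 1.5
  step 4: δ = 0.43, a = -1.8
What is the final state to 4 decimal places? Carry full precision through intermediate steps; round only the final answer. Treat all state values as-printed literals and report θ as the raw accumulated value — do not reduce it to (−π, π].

(7.2666, -18.8361, -2.3664, 11.2850)

after step 1 (δ=-0.31, a=2.0): (11.947159, -16.903202, -2.680619, 11.000000)
after step 2 (δ=-0.27, a=2.2): (10.469386, -17.637155, -2.870890, 11.330000)
after step 3 (δ=0.24, a=1.5): (8.831776, -18.091616, -2.697600, 11.555000)
after step 4 (δ=0.43, a=-1.8): (7.266575, -18.836130, -2.366390, 11.285000)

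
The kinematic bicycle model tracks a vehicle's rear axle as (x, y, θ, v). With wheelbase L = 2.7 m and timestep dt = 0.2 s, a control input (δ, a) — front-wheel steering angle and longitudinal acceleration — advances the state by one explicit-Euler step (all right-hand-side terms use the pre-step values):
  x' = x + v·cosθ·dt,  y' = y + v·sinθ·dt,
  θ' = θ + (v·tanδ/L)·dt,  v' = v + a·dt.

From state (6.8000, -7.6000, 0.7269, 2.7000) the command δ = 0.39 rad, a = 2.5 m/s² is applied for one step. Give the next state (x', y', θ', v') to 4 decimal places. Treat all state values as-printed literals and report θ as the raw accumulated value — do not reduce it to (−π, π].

(7.2035, -7.2411, 0.8091, 3.2000)

x' = 6.8000 + 2.7000·cos(0.7269)·0.2 = 7.2035
y' = -7.6000 + 2.7000·sin(0.7269)·0.2 = -7.2411
θ' = 0.7269 + (2.7000/2.7)·tan(0.39)·0.2 = 0.8091
v' = 2.7000 + 2.5000·0.2 = 3.2000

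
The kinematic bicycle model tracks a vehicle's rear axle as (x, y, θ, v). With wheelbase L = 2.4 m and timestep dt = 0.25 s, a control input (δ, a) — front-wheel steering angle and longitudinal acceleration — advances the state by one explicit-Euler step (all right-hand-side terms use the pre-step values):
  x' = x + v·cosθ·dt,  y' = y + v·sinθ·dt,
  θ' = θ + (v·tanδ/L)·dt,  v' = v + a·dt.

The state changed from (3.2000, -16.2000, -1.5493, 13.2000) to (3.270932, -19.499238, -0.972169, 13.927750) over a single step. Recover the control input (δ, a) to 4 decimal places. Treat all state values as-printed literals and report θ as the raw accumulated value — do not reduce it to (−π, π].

δ = 0.3974, a = 2.9110

a = (v'−v)/dt = (0.727750)/0.25 = 2.9110
Δθ = θ'−θ = 0.577131;  (v·dt/L) = 13.2000·0.25/2.4 = 1.375000
tan δ = Δθ·L/(v·dt) = 0.419732  →  δ = 0.3974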